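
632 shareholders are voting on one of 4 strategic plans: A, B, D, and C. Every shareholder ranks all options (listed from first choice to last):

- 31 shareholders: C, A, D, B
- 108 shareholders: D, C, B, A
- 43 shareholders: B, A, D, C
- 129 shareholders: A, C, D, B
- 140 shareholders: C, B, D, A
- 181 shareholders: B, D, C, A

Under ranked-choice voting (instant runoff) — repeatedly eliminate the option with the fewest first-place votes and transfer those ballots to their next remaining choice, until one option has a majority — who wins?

C

Round 1: A 129, B 224, D 108, C 171. Eliminate D.
Round 2: A 129, B 224, C 279. Eliminate A.
Round 3: B 224, C 408. C has a majority.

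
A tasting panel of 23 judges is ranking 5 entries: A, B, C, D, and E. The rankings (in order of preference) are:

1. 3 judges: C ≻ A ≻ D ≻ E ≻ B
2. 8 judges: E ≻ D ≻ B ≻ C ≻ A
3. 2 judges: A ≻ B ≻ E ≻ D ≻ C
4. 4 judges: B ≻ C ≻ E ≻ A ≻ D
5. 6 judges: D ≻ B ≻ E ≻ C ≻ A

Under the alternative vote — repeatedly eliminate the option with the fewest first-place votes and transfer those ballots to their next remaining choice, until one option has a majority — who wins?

Round 1: A 2, B 4, C 3, D 6, E 8. Eliminate A.
Round 2: B 6, C 3, D 6, E 8. Eliminate C.
Round 3: B 6, D 9, E 8. Eliminate B.
Round 4: D 9, E 14. E has a majority.

E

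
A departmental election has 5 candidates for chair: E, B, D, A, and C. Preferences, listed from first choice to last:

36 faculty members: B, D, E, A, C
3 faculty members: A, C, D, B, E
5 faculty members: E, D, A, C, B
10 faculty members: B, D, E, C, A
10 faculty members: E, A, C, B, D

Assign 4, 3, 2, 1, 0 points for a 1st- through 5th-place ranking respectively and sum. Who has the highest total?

B

E: 36·2 + 3·0 + 5·4 + 10·2 + 10·4 = 152
B: 36·4 + 3·1 + 5·0 + 10·4 + 10·1 = 197
D: 36·3 + 3·2 + 5·3 + 10·3 + 10·0 = 159
A: 36·1 + 3·4 + 5·2 + 10·0 + 10·3 = 88
C: 36·0 + 3·3 + 5·1 + 10·1 + 10·2 = 44
B has the highest Borda score (197).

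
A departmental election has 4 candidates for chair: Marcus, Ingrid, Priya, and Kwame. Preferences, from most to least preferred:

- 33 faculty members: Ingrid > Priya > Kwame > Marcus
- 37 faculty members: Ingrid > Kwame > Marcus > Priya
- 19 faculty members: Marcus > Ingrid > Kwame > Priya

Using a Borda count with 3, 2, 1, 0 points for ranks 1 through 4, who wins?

Ingrid

Marcus: 33·0 + 37·1 + 19·3 = 94
Ingrid: 33·3 + 37·3 + 19·2 = 248
Priya: 33·2 + 37·0 + 19·0 = 66
Kwame: 33·1 + 37·2 + 19·1 = 126
Ingrid has the highest Borda score (248).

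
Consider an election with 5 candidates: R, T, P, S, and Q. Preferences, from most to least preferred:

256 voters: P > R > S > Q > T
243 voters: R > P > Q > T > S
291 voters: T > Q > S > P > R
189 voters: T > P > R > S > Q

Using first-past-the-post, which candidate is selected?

First-place votes: R 243, T 480, P 256, S 0, Q 0.
T has the most first-place votes.

T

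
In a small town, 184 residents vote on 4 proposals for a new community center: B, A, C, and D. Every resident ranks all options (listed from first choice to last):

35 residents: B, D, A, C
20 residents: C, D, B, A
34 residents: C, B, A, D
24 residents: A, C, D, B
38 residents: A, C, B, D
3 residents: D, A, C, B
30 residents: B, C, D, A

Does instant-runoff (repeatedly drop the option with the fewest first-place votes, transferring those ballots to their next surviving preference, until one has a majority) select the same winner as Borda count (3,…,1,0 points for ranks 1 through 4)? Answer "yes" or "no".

no

Instant-runoff — R1 B 65, A 62, C 54, D 3 (D out); R2 B 65, A 65, C 54 (C out); R3 B 119, A 65 (B winner). Winner: B.
Borda — scores: B 321, A 261, C 349, D 173. Winner: C.
The two methods disagree.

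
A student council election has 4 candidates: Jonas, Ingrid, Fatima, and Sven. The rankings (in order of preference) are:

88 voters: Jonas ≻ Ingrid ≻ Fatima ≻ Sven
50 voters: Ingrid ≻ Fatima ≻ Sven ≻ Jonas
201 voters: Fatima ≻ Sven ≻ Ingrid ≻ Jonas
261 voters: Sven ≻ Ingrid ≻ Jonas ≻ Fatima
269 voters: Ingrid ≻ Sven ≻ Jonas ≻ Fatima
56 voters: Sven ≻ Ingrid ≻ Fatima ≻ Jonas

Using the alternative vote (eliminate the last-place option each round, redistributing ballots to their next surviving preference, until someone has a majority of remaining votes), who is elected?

Round 1: Jonas 88, Ingrid 319, Fatima 201, Sven 317. Eliminate Jonas.
Round 2: Ingrid 407, Fatima 201, Sven 317. Eliminate Fatima.
Round 3: Ingrid 407, Sven 518. Sven has a majority.

Sven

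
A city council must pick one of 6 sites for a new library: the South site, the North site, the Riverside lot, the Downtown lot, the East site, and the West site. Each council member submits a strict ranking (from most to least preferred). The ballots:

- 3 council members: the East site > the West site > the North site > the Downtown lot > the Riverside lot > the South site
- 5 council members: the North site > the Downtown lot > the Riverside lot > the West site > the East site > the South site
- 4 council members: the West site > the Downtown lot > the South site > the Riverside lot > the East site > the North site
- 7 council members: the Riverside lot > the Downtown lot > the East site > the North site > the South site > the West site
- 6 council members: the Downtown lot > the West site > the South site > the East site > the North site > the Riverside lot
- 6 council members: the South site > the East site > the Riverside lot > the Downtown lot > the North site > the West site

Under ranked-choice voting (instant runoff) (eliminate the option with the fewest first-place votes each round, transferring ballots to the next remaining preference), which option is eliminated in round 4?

the West site

Round 1: the South site 6, the North site 5, the Riverside lot 7, the Downtown lot 6, the East site 3, the West site 4. Eliminate the East site.
Round 2: the South site 6, the North site 5, the Riverside lot 7, the Downtown lot 6, the West site 7. Eliminate the North site.
Round 3: the South site 6, the Riverside lot 7, the Downtown lot 11, the West site 7. Eliminate the South site.
Round 4: the Riverside lot 13, the Downtown lot 11, the West site 7. Eliminate the West site.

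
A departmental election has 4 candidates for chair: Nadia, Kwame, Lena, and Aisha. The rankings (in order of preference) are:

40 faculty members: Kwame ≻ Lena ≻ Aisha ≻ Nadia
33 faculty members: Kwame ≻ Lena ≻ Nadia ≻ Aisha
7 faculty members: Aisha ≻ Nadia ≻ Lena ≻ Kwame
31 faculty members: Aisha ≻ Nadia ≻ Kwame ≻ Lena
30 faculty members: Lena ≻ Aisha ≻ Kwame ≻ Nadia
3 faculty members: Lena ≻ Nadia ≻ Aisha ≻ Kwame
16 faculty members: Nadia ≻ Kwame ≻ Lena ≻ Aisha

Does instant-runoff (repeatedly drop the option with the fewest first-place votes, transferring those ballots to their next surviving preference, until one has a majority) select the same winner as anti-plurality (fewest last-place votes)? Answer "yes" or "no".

yes

Instant-runoff — R1 Nadia 16, Kwame 73, Lena 33, Aisha 38 (Nadia out); R2 Kwame 89, Lena 33, Aisha 38 (Kwame winner). Winner: Kwame.
Anti-plurality — last-place votes: Nadia 70, Kwame 10, Lena 31, Aisha 49. Winner: Kwame.
The two methods agree.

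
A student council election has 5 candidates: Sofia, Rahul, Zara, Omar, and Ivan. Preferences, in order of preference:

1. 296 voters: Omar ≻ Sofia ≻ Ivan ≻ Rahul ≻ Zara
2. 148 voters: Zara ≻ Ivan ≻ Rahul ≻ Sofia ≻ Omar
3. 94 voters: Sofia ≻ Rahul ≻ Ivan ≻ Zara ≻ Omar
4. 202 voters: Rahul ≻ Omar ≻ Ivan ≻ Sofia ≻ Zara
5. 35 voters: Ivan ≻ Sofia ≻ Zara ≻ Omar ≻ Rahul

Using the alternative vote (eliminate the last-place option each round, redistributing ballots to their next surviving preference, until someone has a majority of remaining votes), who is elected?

Round 1: Sofia 94, Rahul 202, Zara 148, Omar 296, Ivan 35. Eliminate Ivan.
Round 2: Sofia 129, Rahul 202, Zara 148, Omar 296. Eliminate Sofia.
Round 3: Rahul 296, Zara 183, Omar 296. Eliminate Zara.
Round 4: Rahul 444, Omar 331. Rahul has a majority.

Rahul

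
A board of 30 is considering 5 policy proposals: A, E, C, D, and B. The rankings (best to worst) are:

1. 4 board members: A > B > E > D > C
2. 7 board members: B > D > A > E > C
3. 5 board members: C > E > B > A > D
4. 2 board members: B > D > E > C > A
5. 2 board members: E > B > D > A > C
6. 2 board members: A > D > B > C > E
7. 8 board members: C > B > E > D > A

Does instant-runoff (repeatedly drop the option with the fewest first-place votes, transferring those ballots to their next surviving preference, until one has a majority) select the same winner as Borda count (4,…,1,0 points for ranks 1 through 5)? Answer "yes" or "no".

yes

Instant-runoff — R1 A 6, E 2, C 13, D 0, B 9 (D out); R2 A 6, E 2, C 13, B 9 (E out); R3 A 6, C 13, B 11 (A out); R4 C 13, B 17 (B winner). Winner: B.
Borda — scores: A 45, E 58, C 56, D 49, B 92. Winner: B.
The two methods agree.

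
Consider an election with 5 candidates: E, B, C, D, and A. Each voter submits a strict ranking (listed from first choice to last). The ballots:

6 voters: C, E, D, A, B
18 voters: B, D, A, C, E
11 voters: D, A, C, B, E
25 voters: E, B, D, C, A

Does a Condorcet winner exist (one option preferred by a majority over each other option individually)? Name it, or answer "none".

Checking pairwise contests:
C beats E 35–25.
E beats B 31–29.
B beats C 43–17.
E beats D 31–29.
E beats A 31–29.
Every option loses at least one head-to-head, so there is no Condorcet winner.

none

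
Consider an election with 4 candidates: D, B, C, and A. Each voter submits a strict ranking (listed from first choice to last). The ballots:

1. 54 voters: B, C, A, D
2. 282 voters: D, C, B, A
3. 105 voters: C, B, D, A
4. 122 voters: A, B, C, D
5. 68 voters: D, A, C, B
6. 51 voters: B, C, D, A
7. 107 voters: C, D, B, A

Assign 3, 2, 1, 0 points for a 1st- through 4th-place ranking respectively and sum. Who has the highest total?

D: 54·0 + 282·3 + 105·1 + 122·0 + 68·3 + 51·1 + 107·2 = 1420
B: 54·3 + 282·1 + 105·2 + 122·2 + 68·0 + 51·3 + 107·1 = 1158
C: 54·2 + 282·2 + 105·3 + 122·1 + 68·1 + 51·2 + 107·3 = 1600
A: 54·1 + 282·0 + 105·0 + 122·3 + 68·2 + 51·0 + 107·0 = 556
C has the highest Borda score (1600).

C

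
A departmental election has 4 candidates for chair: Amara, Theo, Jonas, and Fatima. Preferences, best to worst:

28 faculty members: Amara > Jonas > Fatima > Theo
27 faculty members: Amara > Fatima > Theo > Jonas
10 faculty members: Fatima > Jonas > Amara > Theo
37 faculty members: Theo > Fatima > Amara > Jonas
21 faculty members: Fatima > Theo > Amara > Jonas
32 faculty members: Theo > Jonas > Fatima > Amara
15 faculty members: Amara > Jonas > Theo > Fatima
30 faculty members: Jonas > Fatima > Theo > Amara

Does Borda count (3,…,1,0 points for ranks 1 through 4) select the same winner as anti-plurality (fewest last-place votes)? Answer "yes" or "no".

yes

Borda — scores: Amara 278, Theo 321, Jonas 260, Fatima 341. Winner: Fatima.
Anti-plurality — last-place votes: Amara 62, Theo 38, Jonas 85, Fatima 15. Winner: Fatima.
The two methods agree.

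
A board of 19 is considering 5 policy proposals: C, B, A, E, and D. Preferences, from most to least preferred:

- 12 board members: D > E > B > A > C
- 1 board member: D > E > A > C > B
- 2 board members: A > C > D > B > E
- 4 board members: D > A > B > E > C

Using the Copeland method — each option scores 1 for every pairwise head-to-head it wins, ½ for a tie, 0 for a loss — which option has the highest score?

C: loses to B, A, E, and D → score 0.
B: beats C and A; loses to E and D → score 2.
A: beats C; loses to B, E, and D → score 1.
E: beats C, B, and A; loses to D → score 3.
D: beats C, B, A, and E → score 4.
D has the best pairwise record.

D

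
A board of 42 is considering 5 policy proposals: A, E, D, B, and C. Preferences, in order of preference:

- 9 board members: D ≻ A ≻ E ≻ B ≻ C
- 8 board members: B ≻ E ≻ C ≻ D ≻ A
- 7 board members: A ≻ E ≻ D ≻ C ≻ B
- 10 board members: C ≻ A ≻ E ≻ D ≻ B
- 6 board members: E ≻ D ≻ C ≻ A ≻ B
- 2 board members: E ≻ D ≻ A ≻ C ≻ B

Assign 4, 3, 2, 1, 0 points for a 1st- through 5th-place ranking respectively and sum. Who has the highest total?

A: 9·3 + 8·0 + 7·4 + 10·3 + 6·1 + 2·2 = 95
E: 9·2 + 8·3 + 7·3 + 10·2 + 6·4 + 2·4 = 115
D: 9·4 + 8·1 + 7·2 + 10·1 + 6·3 + 2·3 = 92
B: 9·1 + 8·4 + 7·0 + 10·0 + 6·0 + 2·0 = 41
C: 9·0 + 8·2 + 7·1 + 10·4 + 6·2 + 2·1 = 77
E has the highest Borda score (115).

E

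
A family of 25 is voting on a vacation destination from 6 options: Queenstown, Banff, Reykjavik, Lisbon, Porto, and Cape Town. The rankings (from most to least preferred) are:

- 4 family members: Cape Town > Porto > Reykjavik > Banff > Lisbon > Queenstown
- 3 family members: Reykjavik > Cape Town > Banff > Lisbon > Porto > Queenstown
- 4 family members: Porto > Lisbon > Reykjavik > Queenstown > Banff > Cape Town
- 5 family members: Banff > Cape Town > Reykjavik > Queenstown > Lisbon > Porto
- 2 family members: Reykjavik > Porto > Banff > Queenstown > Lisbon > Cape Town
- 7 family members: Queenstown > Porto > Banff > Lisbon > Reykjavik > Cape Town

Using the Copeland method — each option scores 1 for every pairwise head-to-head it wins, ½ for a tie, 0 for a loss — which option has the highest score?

Queenstown: beats Lisbon and Cape Town; loses to Banff, Reykjavik, and Porto → score 2.
Banff: beats Queenstown, Lisbon, and Cape Town; loses to Reykjavik and Porto → score 3.
Reykjavik: beats Queenstown, Banff, Lisbon, and Cape Town; loses to Porto → score 4.
Lisbon: beats Cape Town; loses to Queenstown, Banff, Reykjavik, and Porto → score 1.
Porto: beats Queenstown, Banff, Reykjavik, Lisbon, and Cape Town → score 5.
Cape Town: loses to Queenstown, Banff, Reykjavik, Lisbon, and Porto → score 0.
Porto has the best pairwise record.

Porto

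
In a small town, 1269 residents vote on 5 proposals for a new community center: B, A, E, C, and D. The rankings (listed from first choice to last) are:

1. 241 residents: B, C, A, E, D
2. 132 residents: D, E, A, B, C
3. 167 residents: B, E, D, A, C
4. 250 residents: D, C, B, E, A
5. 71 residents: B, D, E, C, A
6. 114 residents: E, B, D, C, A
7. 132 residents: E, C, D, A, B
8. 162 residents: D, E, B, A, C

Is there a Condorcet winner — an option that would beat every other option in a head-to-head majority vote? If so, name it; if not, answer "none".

Checking pairwise contests:
D beats B 676–593.
B beats A 1005–264.
B beats E 729–540.
B beats C 887–382.
E beats D 654–615.
Every option loses at least one head-to-head, so there is no Condorcet winner.

none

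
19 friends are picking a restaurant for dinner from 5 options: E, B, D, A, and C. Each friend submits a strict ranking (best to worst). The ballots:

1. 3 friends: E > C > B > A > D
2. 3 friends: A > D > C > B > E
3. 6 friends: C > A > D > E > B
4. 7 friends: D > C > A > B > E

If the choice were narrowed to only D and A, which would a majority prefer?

A

Voters preferring D to A: 7; preferring A to D: 12.
A wins the head-to-head.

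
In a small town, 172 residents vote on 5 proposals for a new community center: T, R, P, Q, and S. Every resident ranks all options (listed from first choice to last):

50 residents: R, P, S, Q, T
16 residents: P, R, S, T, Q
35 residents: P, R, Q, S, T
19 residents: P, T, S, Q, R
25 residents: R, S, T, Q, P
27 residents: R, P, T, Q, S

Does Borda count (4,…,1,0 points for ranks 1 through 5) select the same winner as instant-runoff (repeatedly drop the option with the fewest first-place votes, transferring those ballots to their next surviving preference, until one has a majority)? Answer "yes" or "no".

Borda — scores: T 177, R 561, P 511, Q 191, S 280. Winner: R.
Instant-runoff — R1 T 0, R 102, P 70, Q 0, S 0 (R winner). Winner: R.
The two methods agree.

yes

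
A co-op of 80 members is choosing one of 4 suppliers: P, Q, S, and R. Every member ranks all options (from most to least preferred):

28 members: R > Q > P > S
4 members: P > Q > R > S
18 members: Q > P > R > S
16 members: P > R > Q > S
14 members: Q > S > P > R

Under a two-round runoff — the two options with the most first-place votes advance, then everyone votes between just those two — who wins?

Round 1 first-place votes: P 20, Q 32, S 0, R 28.
Q and R advance.
Runoff: Q is preferred to R by 36 voters; R by 44.
R wins the runoff.

R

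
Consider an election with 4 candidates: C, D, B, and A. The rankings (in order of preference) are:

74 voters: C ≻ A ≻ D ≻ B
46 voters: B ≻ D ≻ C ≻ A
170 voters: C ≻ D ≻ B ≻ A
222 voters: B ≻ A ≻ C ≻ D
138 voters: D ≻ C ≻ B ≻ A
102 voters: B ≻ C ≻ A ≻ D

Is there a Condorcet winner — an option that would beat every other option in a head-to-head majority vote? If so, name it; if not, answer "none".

C

C vs D: 568–184 for C.
C vs B: 382–370 for C.
C vs A: 530–222 for C.
C beats every other option head-to-head.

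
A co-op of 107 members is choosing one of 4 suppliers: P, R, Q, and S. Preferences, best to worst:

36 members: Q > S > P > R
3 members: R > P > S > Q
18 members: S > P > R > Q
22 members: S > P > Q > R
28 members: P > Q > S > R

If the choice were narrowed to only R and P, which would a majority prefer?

Voters preferring R to P: 3; preferring P to R: 104.
P wins the head-to-head.

P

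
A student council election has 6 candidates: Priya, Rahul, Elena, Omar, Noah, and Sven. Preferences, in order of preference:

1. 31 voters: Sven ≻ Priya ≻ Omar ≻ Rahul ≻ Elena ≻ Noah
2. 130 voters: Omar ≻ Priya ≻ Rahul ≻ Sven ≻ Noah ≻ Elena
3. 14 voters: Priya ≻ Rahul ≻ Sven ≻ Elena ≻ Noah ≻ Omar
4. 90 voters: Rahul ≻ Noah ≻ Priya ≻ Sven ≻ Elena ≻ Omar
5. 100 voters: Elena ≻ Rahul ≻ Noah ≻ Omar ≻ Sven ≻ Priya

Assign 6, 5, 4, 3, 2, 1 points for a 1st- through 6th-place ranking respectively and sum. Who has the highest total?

Rahul

Priya: 31·5 + 130·5 + 14·6 + 90·4 + 100·1 = 1349
Rahul: 31·3 + 130·4 + 14·5 + 90·6 + 100·5 = 1723
Elena: 31·2 + 130·1 + 14·3 + 90·2 + 100·6 = 1014
Omar: 31·4 + 130·6 + 14·1 + 90·1 + 100·3 = 1308
Noah: 31·1 + 130·2 + 14·2 + 90·5 + 100·4 = 1169
Sven: 31·6 + 130·3 + 14·4 + 90·3 + 100·2 = 1102
Rahul has the highest Borda score (1723).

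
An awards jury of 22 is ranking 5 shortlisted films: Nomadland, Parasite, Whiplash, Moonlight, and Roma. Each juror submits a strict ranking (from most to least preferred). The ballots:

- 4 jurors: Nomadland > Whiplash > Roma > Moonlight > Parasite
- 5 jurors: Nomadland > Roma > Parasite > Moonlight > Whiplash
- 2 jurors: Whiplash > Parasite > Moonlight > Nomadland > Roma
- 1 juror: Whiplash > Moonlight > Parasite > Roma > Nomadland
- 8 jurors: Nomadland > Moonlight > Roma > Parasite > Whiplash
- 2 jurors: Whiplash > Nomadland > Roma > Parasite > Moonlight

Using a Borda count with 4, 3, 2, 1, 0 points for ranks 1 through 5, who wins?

Nomadland: 4·4 + 5·4 + 2·1 + 1·0 + 8·4 + 2·3 = 76
Parasite: 4·0 + 5·2 + 2·3 + 1·2 + 8·1 + 2·1 = 28
Whiplash: 4·3 + 5·0 + 2·4 + 1·4 + 8·0 + 2·4 = 32
Moonlight: 4·1 + 5·1 + 2·2 + 1·3 + 8·3 + 2·0 = 40
Roma: 4·2 + 5·3 + 2·0 + 1·1 + 8·2 + 2·2 = 44
Nomadland has the highest Borda score (76).

Nomadland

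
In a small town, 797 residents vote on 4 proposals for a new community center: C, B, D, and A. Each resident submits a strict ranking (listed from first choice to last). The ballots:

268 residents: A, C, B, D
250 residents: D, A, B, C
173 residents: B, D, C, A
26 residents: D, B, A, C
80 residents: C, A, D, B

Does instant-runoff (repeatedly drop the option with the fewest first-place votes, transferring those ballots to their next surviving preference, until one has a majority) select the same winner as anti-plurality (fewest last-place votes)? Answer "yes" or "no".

Instant-runoff — R1 C 80, B 173, D 276, A 268 (C out); R2 B 173, D 276, A 348 (B out); R3 D 449, A 348 (D winner). Winner: D.
Anti-plurality — last-place votes: C 276, B 80, D 268, A 173. Winner: B.
The two methods disagree.

no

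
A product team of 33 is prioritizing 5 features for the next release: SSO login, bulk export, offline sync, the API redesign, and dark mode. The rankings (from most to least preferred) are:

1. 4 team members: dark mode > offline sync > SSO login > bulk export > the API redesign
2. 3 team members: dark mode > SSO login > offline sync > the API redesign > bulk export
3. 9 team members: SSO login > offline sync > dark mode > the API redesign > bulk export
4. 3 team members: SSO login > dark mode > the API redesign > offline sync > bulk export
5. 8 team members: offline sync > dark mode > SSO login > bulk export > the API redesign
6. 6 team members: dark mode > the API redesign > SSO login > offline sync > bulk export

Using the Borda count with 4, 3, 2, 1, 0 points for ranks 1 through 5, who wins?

SSO login: 4·2 + 3·3 + 9·4 + 3·4 + 8·2 + 6·2 = 93
bulk export: 4·1 + 3·0 + 9·0 + 3·0 + 8·1 + 6·0 = 12
offline sync: 4·3 + 3·2 + 9·3 + 3·1 + 8·4 + 6·1 = 86
the API redesign: 4·0 + 3·1 + 9·1 + 3·2 + 8·0 + 6·3 = 36
dark mode: 4·4 + 3·4 + 9·2 + 3·3 + 8·3 + 6·4 = 103
dark mode has the highest Borda score (103).

dark mode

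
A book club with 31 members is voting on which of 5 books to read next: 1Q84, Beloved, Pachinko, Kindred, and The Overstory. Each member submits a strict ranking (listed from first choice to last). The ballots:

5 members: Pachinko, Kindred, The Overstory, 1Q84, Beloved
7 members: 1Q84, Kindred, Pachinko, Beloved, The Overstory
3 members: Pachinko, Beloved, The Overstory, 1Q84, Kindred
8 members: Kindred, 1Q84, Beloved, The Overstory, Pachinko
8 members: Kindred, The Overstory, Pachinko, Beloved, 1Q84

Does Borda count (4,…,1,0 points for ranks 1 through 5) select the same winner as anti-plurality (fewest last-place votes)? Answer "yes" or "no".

Borda — scores: 1Q84 60, Beloved 40, Pachinko 62, Kindred 100, The Overstory 48. Winner: Kindred.
Anti-plurality — last-place votes: 1Q84 8, Beloved 5, Pachinko 8, Kindred 3, The Overstory 7. Winner: Kindred.
The two methods agree.

yes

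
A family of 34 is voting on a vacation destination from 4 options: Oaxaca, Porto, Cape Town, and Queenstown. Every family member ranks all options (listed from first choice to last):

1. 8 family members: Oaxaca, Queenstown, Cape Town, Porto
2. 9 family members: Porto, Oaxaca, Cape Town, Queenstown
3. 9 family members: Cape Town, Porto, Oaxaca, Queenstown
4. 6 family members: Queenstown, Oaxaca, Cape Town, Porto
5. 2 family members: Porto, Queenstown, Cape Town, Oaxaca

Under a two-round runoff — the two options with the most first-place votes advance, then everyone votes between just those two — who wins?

Round 1 first-place votes: Oaxaca 8, Porto 11, Cape Town 9, Queenstown 6.
Porto and Cape Town advance.
Runoff: Porto is preferred to Cape Town by 11 voters; Cape Town by 23.
Cape Town wins the runoff.

Cape Town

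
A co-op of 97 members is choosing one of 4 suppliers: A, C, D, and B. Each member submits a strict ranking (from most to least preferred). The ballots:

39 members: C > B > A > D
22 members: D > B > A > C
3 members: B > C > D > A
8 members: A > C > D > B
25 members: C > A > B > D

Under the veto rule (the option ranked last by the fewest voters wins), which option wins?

Last-place votes: A 3, C 22, D 64, B 8.
A is ranked last by the fewest voters, so A wins.

A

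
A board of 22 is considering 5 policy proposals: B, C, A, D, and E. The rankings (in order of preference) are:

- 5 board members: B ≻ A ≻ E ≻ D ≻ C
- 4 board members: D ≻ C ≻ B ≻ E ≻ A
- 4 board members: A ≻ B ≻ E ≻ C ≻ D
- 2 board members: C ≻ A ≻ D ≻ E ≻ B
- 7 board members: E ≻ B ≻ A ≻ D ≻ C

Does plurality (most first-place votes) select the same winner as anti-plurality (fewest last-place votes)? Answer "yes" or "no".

yes

Plurality — first-place votes: B 5, C 2, A 4, D 4, E 7. Winner: E.
Anti-plurality — last-place votes: B 2, C 12, A 4, D 4, E 0. Winner: E.
The two methods agree.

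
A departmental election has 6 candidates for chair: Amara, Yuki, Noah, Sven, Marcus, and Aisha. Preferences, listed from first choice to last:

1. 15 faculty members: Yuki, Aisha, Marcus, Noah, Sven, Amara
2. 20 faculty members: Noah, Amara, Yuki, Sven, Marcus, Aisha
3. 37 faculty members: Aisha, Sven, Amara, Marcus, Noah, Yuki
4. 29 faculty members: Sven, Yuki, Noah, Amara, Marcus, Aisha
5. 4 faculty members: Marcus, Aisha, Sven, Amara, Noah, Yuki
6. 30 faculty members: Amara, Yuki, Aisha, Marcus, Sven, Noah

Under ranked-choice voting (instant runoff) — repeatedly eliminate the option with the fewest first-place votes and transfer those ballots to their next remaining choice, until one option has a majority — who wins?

Round 1: Amara 30, Yuki 15, Noah 20, Sven 29, Marcus 4, Aisha 37. Eliminate Marcus.
Round 2: Amara 30, Yuki 15, Noah 20, Sven 29, Aisha 41. Eliminate Yuki.
Round 3: Amara 30, Noah 20, Sven 29, Aisha 56. Eliminate Noah.
Round 4: Amara 50, Sven 29, Aisha 56. Eliminate Sven.
Round 5: Amara 79, Aisha 56. Amara has a majority.

Amara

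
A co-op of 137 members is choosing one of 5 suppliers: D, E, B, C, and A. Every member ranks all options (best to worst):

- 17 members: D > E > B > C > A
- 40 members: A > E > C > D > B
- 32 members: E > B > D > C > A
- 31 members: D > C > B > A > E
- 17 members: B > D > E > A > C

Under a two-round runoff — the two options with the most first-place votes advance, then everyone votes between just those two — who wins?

Round 1 first-place votes: D 48, E 32, B 17, C 0, A 40.
D and A advance.
Runoff: D is preferred to A by 97 voters; A by 40.
D wins the runoff.

D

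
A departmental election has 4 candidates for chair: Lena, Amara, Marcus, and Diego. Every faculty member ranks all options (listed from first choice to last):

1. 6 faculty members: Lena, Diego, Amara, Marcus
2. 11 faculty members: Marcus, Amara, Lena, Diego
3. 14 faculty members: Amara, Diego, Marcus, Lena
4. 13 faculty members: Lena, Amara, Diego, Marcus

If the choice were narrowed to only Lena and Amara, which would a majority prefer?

Amara

Voters preferring Lena to Amara: 19; preferring Amara to Lena: 25.
Amara wins the head-to-head.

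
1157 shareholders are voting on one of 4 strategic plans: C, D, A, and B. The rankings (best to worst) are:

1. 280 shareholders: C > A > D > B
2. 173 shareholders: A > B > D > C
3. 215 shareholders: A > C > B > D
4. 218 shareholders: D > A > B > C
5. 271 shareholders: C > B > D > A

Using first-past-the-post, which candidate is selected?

C

First-place votes: C 551, D 218, A 388, B 0.
C has the most first-place votes.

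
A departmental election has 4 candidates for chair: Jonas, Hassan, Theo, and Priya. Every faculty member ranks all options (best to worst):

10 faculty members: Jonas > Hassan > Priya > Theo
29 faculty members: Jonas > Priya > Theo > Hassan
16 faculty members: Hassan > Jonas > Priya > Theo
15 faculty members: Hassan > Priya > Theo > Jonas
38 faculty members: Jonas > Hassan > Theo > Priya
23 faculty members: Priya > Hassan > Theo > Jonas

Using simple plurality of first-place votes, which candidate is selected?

First-place votes: Jonas 77, Hassan 31, Theo 0, Priya 23.
Jonas has the most first-place votes.

Jonas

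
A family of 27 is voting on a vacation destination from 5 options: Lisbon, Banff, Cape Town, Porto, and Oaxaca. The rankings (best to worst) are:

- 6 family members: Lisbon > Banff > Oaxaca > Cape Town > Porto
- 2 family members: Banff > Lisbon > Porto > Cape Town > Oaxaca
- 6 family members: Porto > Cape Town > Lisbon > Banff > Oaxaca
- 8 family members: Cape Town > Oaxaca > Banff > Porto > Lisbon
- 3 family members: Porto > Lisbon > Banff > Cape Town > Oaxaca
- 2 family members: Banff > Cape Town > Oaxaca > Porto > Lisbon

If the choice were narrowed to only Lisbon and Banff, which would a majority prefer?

Lisbon

Voters preferring Lisbon to Banff: 15; preferring Banff to Lisbon: 12.
Lisbon wins the head-to-head.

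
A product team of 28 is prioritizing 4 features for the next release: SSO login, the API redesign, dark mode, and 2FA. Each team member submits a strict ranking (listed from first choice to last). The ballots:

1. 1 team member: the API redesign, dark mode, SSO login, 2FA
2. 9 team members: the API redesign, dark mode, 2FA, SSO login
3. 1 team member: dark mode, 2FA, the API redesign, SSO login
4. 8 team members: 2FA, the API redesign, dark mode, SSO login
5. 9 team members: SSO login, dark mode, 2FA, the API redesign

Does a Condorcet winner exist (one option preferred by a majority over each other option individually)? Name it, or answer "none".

none

Checking pairwise contests:
the API redesign beats SSO login 19–9.
2FA beats the API redesign 18–10.
the API redesign beats dark mode 18–10.
dark mode beats 2FA 20–8.
Every option loses at least one head-to-head, so there is no Condorcet winner.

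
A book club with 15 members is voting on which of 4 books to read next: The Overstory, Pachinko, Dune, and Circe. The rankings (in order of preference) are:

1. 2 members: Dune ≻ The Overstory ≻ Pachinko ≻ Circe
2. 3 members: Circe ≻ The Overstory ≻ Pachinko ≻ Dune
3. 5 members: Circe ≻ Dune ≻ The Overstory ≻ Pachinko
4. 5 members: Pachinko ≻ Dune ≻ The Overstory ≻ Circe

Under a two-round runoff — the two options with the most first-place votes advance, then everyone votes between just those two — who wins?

Circe

Round 1 first-place votes: The Overstory 0, Pachinko 5, Dune 2, Circe 8.
Circe and Pachinko advance.
Runoff: Circe is preferred to Pachinko by 8 voters; Pachinko by 7.
Circe wins the runoff.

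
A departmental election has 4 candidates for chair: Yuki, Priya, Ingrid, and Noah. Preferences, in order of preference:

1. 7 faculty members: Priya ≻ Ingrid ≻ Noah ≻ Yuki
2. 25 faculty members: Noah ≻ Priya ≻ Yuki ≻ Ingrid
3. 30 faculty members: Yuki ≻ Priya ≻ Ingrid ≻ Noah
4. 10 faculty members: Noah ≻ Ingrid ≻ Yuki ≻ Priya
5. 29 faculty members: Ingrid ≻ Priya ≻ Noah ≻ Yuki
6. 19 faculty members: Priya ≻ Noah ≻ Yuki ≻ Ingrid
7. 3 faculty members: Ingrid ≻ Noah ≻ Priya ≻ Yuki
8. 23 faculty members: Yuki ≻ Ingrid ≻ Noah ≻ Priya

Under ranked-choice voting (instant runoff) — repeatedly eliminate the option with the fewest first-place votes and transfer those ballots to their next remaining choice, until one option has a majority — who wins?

Noah

Round 1: Yuki 53, Priya 26, Ingrid 32, Noah 35. Eliminate Priya.
Round 2: Yuki 53, Ingrid 39, Noah 54. Eliminate Ingrid.
Round 3: Yuki 53, Noah 93. Noah has a majority.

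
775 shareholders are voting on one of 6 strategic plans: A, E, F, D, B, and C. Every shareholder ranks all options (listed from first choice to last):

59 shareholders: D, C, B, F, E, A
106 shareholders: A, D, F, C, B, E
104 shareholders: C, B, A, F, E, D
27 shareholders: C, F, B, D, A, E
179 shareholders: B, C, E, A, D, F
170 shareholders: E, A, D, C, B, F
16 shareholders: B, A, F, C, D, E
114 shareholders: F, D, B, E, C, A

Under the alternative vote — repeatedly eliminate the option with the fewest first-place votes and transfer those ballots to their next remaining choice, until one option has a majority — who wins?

C

Round 1: A 106, E 170, F 114, D 59, B 195, C 131. Eliminate D.
Round 2: A 106, E 170, F 114, B 195, C 190. Eliminate A.
Round 3: E 170, F 220, B 195, C 190. Eliminate E.
Round 4: F 220, B 195, C 360. Eliminate B.
Round 5: F 236, C 539. C has a majority.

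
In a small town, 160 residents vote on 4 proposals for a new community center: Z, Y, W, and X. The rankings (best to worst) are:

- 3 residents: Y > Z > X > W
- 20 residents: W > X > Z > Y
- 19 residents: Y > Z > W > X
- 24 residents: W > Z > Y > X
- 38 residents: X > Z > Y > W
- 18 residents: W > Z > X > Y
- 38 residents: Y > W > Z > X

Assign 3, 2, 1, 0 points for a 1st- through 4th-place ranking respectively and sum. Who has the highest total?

W

Z: 3·2 + 20·1 + 19·2 + 24·2 + 38·2 + 18·2 + 38·1 = 262
Y: 3·3 + 20·0 + 19·3 + 24·1 + 38·1 + 18·0 + 38·3 = 242
W: 3·0 + 20·3 + 19·1 + 24·3 + 38·0 + 18·3 + 38·2 = 281
X: 3·1 + 20·2 + 19·0 + 24·0 + 38·3 + 18·1 + 38·0 = 175
W has the highest Borda score (281).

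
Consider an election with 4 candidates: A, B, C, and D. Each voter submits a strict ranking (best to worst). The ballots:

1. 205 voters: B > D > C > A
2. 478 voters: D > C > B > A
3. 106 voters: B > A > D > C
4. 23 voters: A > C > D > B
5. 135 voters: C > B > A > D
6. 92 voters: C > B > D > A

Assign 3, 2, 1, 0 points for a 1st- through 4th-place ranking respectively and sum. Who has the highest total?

A: 205·0 + 478·0 + 106·2 + 23·3 + 135·1 + 92·0 = 416
B: 205·3 + 478·1 + 106·3 + 23·0 + 135·2 + 92·2 = 1865
C: 205·1 + 478·2 + 106·0 + 23·2 + 135·3 + 92·3 = 1888
D: 205·2 + 478·3 + 106·1 + 23·1 + 135·0 + 92·1 = 2065
D has the highest Borda score (2065).

D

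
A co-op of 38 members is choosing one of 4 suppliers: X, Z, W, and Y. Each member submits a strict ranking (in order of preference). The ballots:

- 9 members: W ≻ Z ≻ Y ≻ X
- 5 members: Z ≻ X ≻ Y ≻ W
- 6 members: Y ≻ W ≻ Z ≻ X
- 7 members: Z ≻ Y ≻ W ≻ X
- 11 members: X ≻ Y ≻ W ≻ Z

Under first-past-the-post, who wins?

First-place votes: X 11, Z 12, W 9, Y 6.
Z has the most first-place votes.

Z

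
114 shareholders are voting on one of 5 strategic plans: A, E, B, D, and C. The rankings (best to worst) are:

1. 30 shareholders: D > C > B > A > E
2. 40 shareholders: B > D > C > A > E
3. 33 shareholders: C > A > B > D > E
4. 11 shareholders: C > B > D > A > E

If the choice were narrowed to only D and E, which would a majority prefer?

Voters preferring D to E: 114; preferring E to D: 0.
D wins the head-to-head.

D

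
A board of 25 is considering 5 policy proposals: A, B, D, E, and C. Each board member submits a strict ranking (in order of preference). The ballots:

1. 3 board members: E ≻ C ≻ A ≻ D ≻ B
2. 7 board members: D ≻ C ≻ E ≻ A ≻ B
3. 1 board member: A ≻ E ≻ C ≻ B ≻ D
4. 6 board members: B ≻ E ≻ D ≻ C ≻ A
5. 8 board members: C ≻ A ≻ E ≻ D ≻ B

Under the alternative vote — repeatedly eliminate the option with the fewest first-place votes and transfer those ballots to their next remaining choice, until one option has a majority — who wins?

Round 1: A 1, B 6, D 7, E 3, C 8. Eliminate A.
Round 2: B 6, D 7, E 4, C 8. Eliminate E.
Round 3: B 6, D 7, C 12. Eliminate B.
Round 4: D 13, C 12. D has a majority.

D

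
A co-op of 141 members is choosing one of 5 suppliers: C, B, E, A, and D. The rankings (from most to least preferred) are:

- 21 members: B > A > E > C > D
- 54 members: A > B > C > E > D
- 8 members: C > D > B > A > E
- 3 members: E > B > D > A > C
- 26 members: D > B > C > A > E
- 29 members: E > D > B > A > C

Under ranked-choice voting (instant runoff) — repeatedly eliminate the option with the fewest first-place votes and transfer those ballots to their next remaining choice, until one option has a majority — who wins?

Round 1: C 8, B 21, E 32, A 54, D 26. Eliminate C.
Round 2: B 21, E 32, A 54, D 34. Eliminate B.
Round 3: E 32, A 75, D 34. A has a majority.

A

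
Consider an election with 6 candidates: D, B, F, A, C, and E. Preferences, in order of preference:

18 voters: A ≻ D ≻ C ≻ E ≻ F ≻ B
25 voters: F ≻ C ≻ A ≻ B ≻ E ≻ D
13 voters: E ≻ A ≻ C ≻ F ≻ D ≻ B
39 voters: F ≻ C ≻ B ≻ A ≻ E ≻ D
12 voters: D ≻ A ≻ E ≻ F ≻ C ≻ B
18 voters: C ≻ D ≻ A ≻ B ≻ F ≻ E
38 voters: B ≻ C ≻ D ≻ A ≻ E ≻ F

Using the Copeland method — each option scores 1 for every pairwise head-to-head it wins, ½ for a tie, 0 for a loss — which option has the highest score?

D: beats F and E; loses to B, A, and C → score 2.
B: beats D and E; loses to F, A, and C → score 2.
F: beats B and E; loses to D, A, and C → score 2.
A: beats D, B, F, and E; loses to C → score 4.
C: beats D, B, F, A, and E → score 5.
E: loses to D, B, F, A, and C → score 0.
C has the best pairwise record.

C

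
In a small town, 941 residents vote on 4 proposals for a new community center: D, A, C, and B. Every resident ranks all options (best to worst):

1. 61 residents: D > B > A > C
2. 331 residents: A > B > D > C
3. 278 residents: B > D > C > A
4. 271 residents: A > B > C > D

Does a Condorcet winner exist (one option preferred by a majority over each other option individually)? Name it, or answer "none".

A vs D: 602–339 for A.
A vs C: 663–278 for A.
A vs B: 602–339 for A.
A beats every other option head-to-head.

A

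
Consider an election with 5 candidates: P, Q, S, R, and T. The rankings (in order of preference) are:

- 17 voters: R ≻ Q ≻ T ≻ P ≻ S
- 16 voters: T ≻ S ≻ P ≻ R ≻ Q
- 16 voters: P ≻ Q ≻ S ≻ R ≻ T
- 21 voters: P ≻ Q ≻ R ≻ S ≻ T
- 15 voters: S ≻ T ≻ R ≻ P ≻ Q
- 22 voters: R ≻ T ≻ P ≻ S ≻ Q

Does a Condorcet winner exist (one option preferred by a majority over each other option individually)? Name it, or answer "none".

R

R vs P: 54–53 for R.
R vs Q: 70–37 for R.
R vs S: 60–47 for R.
R vs T: 76–31 for R.
R beats every other option head-to-head.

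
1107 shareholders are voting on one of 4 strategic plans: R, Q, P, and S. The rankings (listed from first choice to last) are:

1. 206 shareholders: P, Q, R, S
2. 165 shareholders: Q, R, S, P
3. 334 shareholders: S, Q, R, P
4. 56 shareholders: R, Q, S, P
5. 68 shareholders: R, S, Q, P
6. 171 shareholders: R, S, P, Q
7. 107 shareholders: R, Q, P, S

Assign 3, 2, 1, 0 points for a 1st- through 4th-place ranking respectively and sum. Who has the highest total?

R: 206·1 + 165·2 + 334·1 + 56·3 + 68·3 + 171·3 + 107·3 = 2076
Q: 206·2 + 165·3 + 334·2 + 56·2 + 68·1 + 171·0 + 107·2 = 1969
P: 206·3 + 165·0 + 334·0 + 56·0 + 68·0 + 171·1 + 107·1 = 896
S: 206·0 + 165·1 + 334·3 + 56·1 + 68·2 + 171·2 + 107·0 = 1701
R has the highest Borda score (2076).

R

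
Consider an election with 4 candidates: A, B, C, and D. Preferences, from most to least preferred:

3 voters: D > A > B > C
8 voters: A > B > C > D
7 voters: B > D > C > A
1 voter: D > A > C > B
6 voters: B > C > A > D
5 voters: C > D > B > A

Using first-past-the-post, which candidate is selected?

B

First-place votes: A 8, B 13, C 5, D 4.
B has the most first-place votes.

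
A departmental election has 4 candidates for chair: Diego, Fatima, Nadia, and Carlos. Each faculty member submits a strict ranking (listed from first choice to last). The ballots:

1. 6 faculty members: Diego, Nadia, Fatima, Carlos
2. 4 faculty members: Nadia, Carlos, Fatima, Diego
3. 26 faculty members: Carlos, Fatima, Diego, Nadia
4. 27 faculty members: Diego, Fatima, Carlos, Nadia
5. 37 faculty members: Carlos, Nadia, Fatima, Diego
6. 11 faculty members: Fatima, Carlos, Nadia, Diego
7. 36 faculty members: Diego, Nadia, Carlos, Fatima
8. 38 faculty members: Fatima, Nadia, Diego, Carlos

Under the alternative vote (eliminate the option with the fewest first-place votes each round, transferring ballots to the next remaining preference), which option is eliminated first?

Round 1: Diego 69, Fatima 49, Nadia 4, Carlos 63. Eliminate Nadia.

Nadia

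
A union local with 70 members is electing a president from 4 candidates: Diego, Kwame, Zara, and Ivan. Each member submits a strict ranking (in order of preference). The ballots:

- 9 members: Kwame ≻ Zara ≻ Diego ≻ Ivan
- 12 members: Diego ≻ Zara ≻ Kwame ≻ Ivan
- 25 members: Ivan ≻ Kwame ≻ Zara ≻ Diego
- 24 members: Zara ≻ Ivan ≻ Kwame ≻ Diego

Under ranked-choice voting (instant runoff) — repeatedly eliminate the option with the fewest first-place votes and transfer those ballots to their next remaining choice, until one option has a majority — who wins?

Round 1: Diego 12, Kwame 9, Zara 24, Ivan 25. Eliminate Kwame.
Round 2: Diego 12, Zara 33, Ivan 25. Eliminate Diego.
Round 3: Zara 45, Ivan 25. Zara has a majority.

Zara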